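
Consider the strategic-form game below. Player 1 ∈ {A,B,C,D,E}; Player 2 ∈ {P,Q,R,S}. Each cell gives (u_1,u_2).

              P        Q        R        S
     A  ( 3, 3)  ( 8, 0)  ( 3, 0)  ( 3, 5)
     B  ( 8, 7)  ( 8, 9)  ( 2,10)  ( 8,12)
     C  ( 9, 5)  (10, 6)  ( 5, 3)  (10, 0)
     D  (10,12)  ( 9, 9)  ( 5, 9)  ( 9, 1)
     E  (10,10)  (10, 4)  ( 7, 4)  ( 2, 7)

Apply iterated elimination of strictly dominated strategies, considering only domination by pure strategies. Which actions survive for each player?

P1 drop A (C beats it: P:9>3 Q:10>8 R:5>3 S:10>3)
P1 drop B (C beats it: P:9>8 Q:10>8 R:5>2 S:10>8)
P2 drop R (P beats it: C:5>3 D:12>9 E:10>4)
P2 drop S (P beats it: C:5>0 D:12>1 E:10>7)
P1→{C,D,E} P2→{P,Q}

Survivors P1:{C,D,E} P2:{P,Q}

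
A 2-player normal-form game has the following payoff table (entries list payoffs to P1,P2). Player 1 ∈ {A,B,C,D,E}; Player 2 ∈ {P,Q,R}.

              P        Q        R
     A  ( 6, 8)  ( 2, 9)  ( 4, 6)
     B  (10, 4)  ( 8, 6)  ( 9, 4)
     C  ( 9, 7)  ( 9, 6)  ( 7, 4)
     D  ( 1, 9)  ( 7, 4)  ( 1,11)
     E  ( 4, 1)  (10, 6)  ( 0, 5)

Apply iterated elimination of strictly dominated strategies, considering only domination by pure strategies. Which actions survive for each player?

Survivors P1:{B,C,E} P2:{P,Q}

P1 drop A (B beats it: P:10>6 Q:8>2 R:9>4)
P1 drop D (B beats it: P:10>1 Q:8>7 R:9>1)
P2 drop R (Q beats it: B:6>4 C:6>4 E:6>5)
P1→{B,C,E} P2→{P,Q}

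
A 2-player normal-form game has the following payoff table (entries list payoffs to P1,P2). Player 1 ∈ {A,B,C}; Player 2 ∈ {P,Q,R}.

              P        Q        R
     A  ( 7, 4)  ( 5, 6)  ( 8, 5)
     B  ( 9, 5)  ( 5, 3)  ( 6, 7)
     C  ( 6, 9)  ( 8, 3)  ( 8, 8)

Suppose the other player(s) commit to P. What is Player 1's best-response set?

P1 best: {B}

u_1(A vs P) = 7
u_1(B vs P) = 9
u_1(C vs P) = 6
max payoff 9 at {B}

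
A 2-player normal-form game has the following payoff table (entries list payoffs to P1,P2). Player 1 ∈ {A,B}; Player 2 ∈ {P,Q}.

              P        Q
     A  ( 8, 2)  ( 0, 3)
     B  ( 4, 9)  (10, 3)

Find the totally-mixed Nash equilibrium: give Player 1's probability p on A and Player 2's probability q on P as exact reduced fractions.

P1 mixes 6/7 on A; P2 mixes 5/7 on P

P1 indiff ⇒ q·8+(1-q)·0 = q·4+(1-q)·10 ⇒ q(4) = (1-q)(10) ⇒ q = 5/7
P2 indiff ⇒ p·2+(1-p)·9 = p·3+(1-p)·3 ⇒ p(-1) = (1-p)(-6) ⇒ p = 6/7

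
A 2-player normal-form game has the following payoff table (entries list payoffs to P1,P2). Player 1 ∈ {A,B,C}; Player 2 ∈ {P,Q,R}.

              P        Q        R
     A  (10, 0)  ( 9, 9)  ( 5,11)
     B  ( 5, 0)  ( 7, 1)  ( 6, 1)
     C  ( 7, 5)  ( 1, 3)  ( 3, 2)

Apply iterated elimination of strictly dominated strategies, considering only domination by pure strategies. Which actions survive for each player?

P1 drop C (A beats it: P:10>7 Q:9>1 R:5>3)
P2 drop P (Q beats it: A:9>0 B:1>0)
P1→{A,B} P2→{Q,R}

Survivors P1:{A,B} P2:{Q,R}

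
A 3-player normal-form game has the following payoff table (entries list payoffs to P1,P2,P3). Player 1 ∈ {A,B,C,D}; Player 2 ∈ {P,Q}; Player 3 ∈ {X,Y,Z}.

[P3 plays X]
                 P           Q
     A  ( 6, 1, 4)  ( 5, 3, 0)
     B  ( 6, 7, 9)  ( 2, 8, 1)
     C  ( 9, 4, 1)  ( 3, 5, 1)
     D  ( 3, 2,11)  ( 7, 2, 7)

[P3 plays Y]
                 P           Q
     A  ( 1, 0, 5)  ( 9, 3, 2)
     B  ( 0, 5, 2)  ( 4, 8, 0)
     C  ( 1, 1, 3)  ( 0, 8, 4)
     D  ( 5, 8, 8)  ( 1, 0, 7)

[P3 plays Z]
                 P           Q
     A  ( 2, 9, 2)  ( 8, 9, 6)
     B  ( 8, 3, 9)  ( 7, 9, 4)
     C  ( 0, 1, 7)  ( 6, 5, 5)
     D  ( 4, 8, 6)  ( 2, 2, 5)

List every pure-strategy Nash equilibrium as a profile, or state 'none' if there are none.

(A,P,X): not NE [P1→C gives 9>6; P2→Q gives 3>1; P3→Y gives 5>4]
(A,P,Y): not NE [P1→D gives 5>1; P2→Q gives 3>0]
(A,P,Z): not NE [P1→B gives 8>2; P3→Y gives 5>2]
(A,Q,X): not NE [P1→D gives 7>5; P3→Z gives 6>0]
(A,Q,Y): not NE [P3→Z gives 6>2]
(A,Q,Z): NE
(B,P,X): not NE [P1→C gives 9>6; P2→Q gives 8>7]
(B,P,Y): not NE [P1→D gives 5>0; P2→Q gives 8>5; P3→Z gives 9>2]
(B,P,Z): not NE [P2→Q gives 9>3]
(B,Q,X): not NE [P1→D gives 7>2; P3→Z gives 4>1]
(B,Q,Y): not NE [P1→A gives 9>4; P3→Z gives 4>0]
(B,Q,Z): not NE [P1→A gives 8>7]
(C,P,X): not NE [P2→Q gives 5>4; P3→Z gives 7>1]
(C,P,Y): not NE [P1→D gives 5>1; P2→Q gives 8>1; P3→Z gives 7>3]
(C,P,Z): not NE [P1→B gives 8>0; P2→Q gives 5>1]
(C,Q,X): not NE [P1→D gives 7>3; P3→Z gives 5>1]
(C,Q,Y): not NE [P1→A gives 9>0; P3→Z gives 5>4]
(C,Q,Z): not NE [P1→A gives 8>6]
(D,P,X): not NE [P1→C gives 9>3]
(D,P,Y): not NE [P3→X gives 11>8]
(D,P,Z): not NE [P1→B gives 8>4; P3→X gives 11>6]
(D,Q,X): NE
(D,Q,Y): not NE [P1→A gives 9>1; P2→P gives 8>0]
(D,Q,Z): not NE [P1→A gives 8>2; P2→P gives 8>2; P3→Y gives 7>5]

Nash profiles: (A,Q,Z), (D,Q,X)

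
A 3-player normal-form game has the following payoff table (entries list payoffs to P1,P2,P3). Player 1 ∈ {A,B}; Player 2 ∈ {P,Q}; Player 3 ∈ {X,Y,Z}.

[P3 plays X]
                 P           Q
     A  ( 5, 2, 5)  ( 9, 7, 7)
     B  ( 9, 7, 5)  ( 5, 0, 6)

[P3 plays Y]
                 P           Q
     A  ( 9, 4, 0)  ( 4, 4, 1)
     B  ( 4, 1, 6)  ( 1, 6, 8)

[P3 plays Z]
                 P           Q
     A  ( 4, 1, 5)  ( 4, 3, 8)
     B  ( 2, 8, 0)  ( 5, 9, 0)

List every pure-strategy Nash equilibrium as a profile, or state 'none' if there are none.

(A,P,X): not NE [P1→B gives 9>5; P2→Q gives 7>2]
(A,P,Y): not NE [P3→Z gives 5>0]
(A,P,Z): not NE [P2→Q gives 3>1]
(A,Q,X): not NE [P3→Z gives 8>7]
(A,Q,Y): not NE [P3→Z gives 8>1]
(A,Q,Z): not NE [P1→B gives 5>4]
(B,P,X): not NE [P3→Y gives 6>5]
(B,P,Y): not NE [P1→A gives 9>4; P2→Q gives 6>1]
(B,P,Z): not NE [P1→A gives 4>2; P2→Q gives 9>8; P3→Y gives 6>0]
(B,Q,X): not NE [P1→A gives 9>5; P2→P gives 7>0; P3→Y gives 8>6]
(B,Q,Y): not NE [P1→A gives 4>1]
(B,Q,Z): not NE [P3→Y gives 8>0]

PSNE: ∅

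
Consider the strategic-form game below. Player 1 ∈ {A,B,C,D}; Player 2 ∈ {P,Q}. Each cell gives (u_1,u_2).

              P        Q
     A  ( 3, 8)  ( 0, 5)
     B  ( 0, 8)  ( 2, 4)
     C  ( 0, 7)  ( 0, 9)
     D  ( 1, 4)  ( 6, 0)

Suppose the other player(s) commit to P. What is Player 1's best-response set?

u_1(A vs P) = 3
u_1(B vs P) = 0
u_1(C vs P) = 0
u_1(D vs P) = 1
max payoff 3 at {A}

argmax u_1 = {A}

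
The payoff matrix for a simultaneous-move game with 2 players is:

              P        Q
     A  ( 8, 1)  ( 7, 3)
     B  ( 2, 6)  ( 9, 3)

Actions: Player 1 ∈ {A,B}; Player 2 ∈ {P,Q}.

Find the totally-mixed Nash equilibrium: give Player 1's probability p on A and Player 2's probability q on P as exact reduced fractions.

p=3/5, q=1/4

P1 indiff ⇒ q·8+(1-q)·7 = q·2+(1-q)·9 ⇒ q(6) = (1-q)(2) ⇒ q = 1/4
P2 indiff ⇒ p·1+(1-p)·6 = p·3+(1-p)·3 ⇒ p(-2) = (1-p)(-3) ⇒ p = 3/5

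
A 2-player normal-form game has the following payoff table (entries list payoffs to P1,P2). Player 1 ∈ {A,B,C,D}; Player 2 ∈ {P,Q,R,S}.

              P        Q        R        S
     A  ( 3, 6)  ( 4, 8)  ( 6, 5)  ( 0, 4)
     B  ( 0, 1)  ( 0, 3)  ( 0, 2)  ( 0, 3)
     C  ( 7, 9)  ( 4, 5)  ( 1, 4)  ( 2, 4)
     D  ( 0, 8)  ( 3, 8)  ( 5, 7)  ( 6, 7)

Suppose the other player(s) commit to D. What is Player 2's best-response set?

u_2(P vs D) = 8
u_2(Q vs D) = 8
u_2(R vs D) = 7
u_2(S vs D) = 7
max payoff 8 at {P,Q}

BR_2 = {P,Q}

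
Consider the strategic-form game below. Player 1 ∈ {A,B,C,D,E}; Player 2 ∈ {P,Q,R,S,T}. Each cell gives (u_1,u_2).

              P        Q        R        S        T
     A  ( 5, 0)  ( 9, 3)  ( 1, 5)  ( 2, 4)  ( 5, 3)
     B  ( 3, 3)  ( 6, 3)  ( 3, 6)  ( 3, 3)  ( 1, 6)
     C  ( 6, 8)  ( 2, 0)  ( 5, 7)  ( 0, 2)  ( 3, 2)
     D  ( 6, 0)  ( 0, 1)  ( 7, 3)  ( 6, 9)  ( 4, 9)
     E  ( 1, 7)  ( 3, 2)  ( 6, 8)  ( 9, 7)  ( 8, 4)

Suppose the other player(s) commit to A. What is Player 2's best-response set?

P2 best: {R}

u_2(P vs A) = 0
u_2(Q vs A) = 3
u_2(R vs A) = 5
u_2(S vs A) = 4
u_2(T vs A) = 3
max payoff 5 at {R}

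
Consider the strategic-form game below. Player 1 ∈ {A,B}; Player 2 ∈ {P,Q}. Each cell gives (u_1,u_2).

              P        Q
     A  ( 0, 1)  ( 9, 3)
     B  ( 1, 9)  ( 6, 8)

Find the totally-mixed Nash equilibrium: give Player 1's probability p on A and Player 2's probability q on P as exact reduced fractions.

(p,q) = (1/3, 3/4)

P1 indiff ⇒ q·0+(1-q)·9 = q·1+(1-q)·6 ⇒ q(-1) = (1-q)(-3) ⇒ q = 3/4
P2 indiff ⇒ p·1+(1-p)·9 = p·3+(1-p)·8 ⇒ p(-2) = (1-p)(-1) ⇒ p = 1/3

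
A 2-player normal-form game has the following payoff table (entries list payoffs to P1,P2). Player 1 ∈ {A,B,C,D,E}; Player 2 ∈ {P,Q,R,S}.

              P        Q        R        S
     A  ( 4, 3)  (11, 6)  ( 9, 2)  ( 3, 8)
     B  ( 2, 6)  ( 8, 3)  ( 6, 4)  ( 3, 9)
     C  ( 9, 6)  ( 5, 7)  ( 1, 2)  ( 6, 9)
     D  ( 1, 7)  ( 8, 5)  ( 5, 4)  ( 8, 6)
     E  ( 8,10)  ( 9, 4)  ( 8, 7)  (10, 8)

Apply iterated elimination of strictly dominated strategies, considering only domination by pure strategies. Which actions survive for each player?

P1 drop B (E beats it: P:8>2 Q:9>8 R:8>6 S:10>3)
P1 drop D (E beats it: P:8>1 Q:9>8 R:8>5 S:10>8)
P2 drop Q (S beats it: A:8>6 C:9>7 E:8>4)
P2 drop R (P beats it: A:3>2 C:6>2 E:10>7)
P1 drop A (C beats it: P:9>4 S:6>3)
P1→{C,E} P2→{P,S}

IESDS → P1:{C,E} P2:{P,S}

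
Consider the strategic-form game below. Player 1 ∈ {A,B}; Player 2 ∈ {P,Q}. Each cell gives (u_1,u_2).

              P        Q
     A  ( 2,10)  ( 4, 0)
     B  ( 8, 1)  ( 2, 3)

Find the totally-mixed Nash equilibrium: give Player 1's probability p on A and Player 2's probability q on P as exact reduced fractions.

p=1/6, q=1/4

P1 indiff ⇒ q·2+(1-q)·4 = q·8+(1-q)·2 ⇒ q(-6) = (1-q)(-2) ⇒ q = 1/4
P2 indiff ⇒ p·10+(1-p)·1 = p·0+(1-p)·3 ⇒ p(10) = (1-p)(2) ⇒ p = 1/6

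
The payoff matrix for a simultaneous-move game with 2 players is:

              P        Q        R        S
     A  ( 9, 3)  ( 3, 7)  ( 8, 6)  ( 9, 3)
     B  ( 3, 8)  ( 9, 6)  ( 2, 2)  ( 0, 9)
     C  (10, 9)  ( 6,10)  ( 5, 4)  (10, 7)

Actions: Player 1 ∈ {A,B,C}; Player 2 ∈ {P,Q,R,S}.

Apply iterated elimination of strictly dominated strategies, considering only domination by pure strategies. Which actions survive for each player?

P2 drop R (Q beats it: A:7>6 B:6>2 C:10>4)
P1 drop A (C beats it: P:10>9 Q:6>3 S:10>9)
P1→{B,C} P2→{P,Q,S}

Remaining: P1:{B,C} P2:{P,Q,S}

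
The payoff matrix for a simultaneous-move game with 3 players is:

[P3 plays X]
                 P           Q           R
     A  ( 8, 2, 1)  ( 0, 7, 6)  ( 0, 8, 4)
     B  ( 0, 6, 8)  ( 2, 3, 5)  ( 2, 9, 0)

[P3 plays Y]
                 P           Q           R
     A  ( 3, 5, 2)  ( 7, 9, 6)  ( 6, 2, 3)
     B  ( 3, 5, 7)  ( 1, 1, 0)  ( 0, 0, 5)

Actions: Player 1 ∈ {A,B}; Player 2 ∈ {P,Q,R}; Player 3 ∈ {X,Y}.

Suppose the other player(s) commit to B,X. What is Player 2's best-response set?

u_2(P vs B,X) = 6
u_2(Q vs B,X) = 3
u_2(R vs B,X) = 9
max payoff 9 at {R}

argmax u_2 = {R}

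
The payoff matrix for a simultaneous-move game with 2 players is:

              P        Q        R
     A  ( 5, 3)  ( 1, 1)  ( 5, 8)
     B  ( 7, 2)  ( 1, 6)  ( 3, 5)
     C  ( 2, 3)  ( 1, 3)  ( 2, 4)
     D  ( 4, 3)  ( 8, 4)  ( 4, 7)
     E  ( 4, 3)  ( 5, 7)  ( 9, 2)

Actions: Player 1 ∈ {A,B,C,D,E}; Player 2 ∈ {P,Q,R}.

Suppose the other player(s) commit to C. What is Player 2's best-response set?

P2 best: {R}

u_2(P vs C) = 3
u_2(Q vs C) = 3
u_2(R vs C) = 4
max payoff 4 at {R}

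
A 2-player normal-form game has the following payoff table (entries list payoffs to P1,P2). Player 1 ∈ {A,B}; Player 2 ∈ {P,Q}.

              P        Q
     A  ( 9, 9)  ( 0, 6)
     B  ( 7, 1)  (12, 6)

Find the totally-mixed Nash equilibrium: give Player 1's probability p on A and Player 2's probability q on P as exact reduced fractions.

p=5/8, q=6/7

P1 indiff ⇒ q·9+(1-q)·0 = q·7+(1-q)·12 ⇒ q(2) = (1-q)(12) ⇒ q = 6/7
P2 indiff ⇒ p·9+(1-p)·1 = p·6+(1-p)·6 ⇒ p(3) = (1-p)(5) ⇒ p = 5/8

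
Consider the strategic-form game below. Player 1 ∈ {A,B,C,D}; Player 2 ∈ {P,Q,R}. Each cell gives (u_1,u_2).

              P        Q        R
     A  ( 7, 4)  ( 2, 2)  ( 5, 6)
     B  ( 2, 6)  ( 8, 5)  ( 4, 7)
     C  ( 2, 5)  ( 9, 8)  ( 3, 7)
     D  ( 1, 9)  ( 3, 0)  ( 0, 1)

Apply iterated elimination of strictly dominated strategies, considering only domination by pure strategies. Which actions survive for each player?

IESDS → P1:{A,B,C} P2:{Q,R}

P1 drop D (B beats it: P:2>1 Q:8>3 R:4>0)
P2 drop P (R beats it: A:6>4 B:7>6 C:7>5)
P1→{A,B,C} P2→{Q,R}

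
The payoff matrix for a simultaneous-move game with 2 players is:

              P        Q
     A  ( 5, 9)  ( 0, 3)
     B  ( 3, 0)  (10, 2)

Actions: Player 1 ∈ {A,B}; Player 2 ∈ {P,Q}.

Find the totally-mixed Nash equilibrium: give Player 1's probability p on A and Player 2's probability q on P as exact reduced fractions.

p=1/4, q=5/6

P1 indiff ⇒ q·5+(1-q)·0 = q·3+(1-q)·10 ⇒ q(2) = (1-q)(10) ⇒ q = 5/6
P2 indiff ⇒ p·9+(1-p)·0 = p·3+(1-p)·2 ⇒ p(6) = (1-p)(2) ⇒ p = 1/4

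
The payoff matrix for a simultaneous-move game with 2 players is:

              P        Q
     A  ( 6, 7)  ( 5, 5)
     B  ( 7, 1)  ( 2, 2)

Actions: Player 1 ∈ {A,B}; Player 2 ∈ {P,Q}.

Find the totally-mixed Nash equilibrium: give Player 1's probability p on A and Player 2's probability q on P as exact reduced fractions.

P1 mixes 1/3 on A; P2 mixes 3/4 on P

P1 indiff ⇒ q·6+(1-q)·5 = q·7+(1-q)·2 ⇒ q(-1) = (1-q)(-3) ⇒ q = 3/4
P2 indiff ⇒ p·7+(1-p)·1 = p·5+(1-p)·2 ⇒ p(2) = (1-p)(1) ⇒ p = 1/3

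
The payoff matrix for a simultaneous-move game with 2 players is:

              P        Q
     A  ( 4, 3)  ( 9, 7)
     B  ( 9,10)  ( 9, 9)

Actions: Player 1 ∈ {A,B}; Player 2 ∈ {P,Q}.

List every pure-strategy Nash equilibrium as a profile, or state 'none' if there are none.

NE set: (A,Q), (B,P)

(A,P): not NE [P1→B gives 9>4; P2→Q gives 7>3]
(A,Q): NE
(B,P): NE
(B,Q): not NE [P2→P gives 10>9]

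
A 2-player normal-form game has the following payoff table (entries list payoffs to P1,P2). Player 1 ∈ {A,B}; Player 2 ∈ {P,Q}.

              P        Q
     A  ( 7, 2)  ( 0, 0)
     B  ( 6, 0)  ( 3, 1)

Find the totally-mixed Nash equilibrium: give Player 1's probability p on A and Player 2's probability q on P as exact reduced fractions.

p=1/3, q=3/4

P1 indiff ⇒ q·7+(1-q)·0 = q·6+(1-q)·3 ⇒ q(1) = (1-q)(3) ⇒ q = 3/4
P2 indiff ⇒ p·2+(1-p)·0 = p·0+(1-p)·1 ⇒ p(2) = (1-p)(1) ⇒ p = 1/3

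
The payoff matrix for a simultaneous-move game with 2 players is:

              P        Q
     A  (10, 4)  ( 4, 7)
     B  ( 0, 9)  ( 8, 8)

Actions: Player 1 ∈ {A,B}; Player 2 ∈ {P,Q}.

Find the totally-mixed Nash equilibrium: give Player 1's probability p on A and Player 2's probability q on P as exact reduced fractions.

P1 indiff ⇒ q·10+(1-q)·4 = q·0+(1-q)·8 ⇒ q(10) = (1-q)(4) ⇒ q = 2/7
P2 indiff ⇒ p·4+(1-p)·9 = p·7+(1-p)·8 ⇒ p(-3) = (1-p)(-1) ⇒ p = 1/4

P1 mixes 1/4 on A; P2 mixes 2/7 on P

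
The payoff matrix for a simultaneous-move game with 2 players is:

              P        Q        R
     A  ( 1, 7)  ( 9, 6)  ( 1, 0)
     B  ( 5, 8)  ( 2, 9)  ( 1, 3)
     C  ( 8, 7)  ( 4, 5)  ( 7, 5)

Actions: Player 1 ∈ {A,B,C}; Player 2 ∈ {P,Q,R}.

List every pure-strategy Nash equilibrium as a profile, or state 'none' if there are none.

NE set: (C,P)

(A,P): not NE [P1→C gives 8>1]
(A,Q): not NE [P2→P gives 7>6]
(A,R): not NE [P1→C gives 7>1; P2→P gives 7>0]
(B,P): not NE [P1→C gives 8>5; P2→Q gives 9>8]
(B,Q): not NE [P1→A gives 9>2]
(B,R): not NE [P1→C gives 7>1; P2→Q gives 9>3]
(C,P): NE
(C,Q): not NE [P1→A gives 9>4; P2→P gives 7>5]
(C,R): not NE [P2→P gives 7>5]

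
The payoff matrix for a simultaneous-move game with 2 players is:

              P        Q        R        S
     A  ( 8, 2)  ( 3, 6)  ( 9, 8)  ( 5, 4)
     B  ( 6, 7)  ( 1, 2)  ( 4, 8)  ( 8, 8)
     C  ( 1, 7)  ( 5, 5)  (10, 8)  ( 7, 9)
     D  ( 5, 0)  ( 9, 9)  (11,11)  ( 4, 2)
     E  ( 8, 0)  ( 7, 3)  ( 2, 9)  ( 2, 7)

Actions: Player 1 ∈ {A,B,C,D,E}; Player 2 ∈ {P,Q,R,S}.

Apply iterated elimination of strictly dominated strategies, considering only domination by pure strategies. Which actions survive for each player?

P2 drop P (R beats it: A:8>2 B:8>7 C:8>7 D:11>0 E:9>0)
P1 drop A (C beats it: Q:5>3 R:10>9 S:7>5)
P1 drop E (D beats it: Q:9>7 R:11>2 S:4>2)
P2 drop Q (R beats it: B:8>2 C:8>5 D:11>9)
P1→{B,C,D} P2→{R,S}

IESDS → P1:{B,C,D} P2:{R,S}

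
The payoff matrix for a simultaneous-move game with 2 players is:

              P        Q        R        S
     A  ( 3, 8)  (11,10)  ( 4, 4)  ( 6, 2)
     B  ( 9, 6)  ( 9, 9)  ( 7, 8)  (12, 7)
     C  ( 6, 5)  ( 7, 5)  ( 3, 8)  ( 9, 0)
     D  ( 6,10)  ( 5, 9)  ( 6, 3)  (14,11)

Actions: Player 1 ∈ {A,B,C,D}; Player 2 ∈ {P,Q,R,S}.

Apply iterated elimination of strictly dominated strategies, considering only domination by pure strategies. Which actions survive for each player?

Survivors P1:{A,B,D} P2:{P,Q,S}

P1 drop C (B beats it: P:9>6 Q:9>7 R:7>3 S:12>9)
P2 drop R (Q beats it: A:10>4 B:9>8 D:9>3)
P1→{A,B,D} P2→{P,Q,S}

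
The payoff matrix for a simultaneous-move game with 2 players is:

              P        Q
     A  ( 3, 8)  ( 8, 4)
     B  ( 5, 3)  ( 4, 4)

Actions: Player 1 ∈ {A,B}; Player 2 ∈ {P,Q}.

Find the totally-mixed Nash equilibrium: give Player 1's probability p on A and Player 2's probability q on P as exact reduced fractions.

P1 indiff ⇒ q·3+(1-q)·8 = q·5+(1-q)·4 ⇒ q(-2) = (1-q)(-4) ⇒ q = 2/3
P2 indiff ⇒ p·8+(1-p)·3 = p·4+(1-p)·4 ⇒ p(4) = (1-p)(1) ⇒ p = 1/5

p=1/5, q=2/3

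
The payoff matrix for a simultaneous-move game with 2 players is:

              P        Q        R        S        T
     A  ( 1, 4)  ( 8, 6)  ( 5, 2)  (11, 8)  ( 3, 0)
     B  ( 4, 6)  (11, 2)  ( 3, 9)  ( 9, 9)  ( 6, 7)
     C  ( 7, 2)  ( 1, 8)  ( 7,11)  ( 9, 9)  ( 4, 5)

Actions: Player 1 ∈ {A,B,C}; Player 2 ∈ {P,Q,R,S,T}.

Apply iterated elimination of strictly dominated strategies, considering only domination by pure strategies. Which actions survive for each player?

Remaining: P1:{A,C} P2:{R,S}

P2 drop P (S beats it: A:8>4 B:9>6 C:9>2)
P2 drop Q (S beats it: A:8>6 B:9>2 C:9>8)
P2 drop T (R beats it: A:2>0 B:9>7 C:11>5)
P1 drop B (A beats it: R:5>3 S:11>9)
P1→{A,C} P2→{R,S}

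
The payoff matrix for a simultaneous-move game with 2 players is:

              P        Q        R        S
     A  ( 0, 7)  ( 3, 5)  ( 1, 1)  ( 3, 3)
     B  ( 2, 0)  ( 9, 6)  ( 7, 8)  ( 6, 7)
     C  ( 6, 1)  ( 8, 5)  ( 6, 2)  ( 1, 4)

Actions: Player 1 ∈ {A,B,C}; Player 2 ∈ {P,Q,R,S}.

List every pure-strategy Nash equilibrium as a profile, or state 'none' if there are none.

PSNE = {(B,R)}

(A,P): not NE [P1→C gives 6>0]
(A,Q): not NE [P1→B gives 9>3; P2→P gives 7>5]
(A,R): not NE [P1→B gives 7>1; P2→P gives 7>1]
(A,S): not NE [P1→B gives 6>3; P2→P gives 7>3]
(B,P): not NE [P1→C gives 6>2; P2→R gives 8>0]
(B,Q): not NE [P2→R gives 8>6]
(B,R): NE
(B,S): not NE [P2→R gives 8>7]
(C,P): not NE [P2→Q gives 5>1]
(C,Q): not NE [P1→B gives 9>8]
(C,R): not NE [P1→B gives 7>6; P2→Q gives 5>2]
(C,S): not NE [P1→B gives 6>1; P2→Q gives 5>4]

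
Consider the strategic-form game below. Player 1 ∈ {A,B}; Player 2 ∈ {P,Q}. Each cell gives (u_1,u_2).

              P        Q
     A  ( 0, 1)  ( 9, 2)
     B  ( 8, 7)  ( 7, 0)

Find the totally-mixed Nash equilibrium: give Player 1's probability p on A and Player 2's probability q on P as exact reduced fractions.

P1 indiff ⇒ q·0+(1-q)·9 = q·8+(1-q)·7 ⇒ q(-8) = (1-q)(-2) ⇒ q = 1/5
P2 indiff ⇒ p·1+(1-p)·7 = p·2+(1-p)·0 ⇒ p(-1) = (1-p)(-7) ⇒ p = 7/8

p=7/8, q=1/5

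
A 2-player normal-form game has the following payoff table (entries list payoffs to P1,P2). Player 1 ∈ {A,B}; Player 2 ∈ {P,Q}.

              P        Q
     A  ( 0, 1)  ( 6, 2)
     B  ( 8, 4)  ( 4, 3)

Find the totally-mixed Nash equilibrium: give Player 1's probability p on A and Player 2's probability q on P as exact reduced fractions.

P1 indiff ⇒ q·0+(1-q)·6 = q·8+(1-q)·4 ⇒ q(-8) = (1-q)(-2) ⇒ q = 1/5
P2 indiff ⇒ p·1+(1-p)·4 = p·2+(1-p)·3 ⇒ p(-1) = (1-p)(-1) ⇒ p = 1/2

(p,q) = (1/2, 1/5)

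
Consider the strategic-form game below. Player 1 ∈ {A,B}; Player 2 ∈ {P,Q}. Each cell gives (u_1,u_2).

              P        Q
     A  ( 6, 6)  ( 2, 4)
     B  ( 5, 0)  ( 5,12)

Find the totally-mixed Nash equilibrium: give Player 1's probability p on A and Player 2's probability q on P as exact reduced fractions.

(p,q) = (6/7, 3/4)

P1 indiff ⇒ q·6+(1-q)·2 = q·5+(1-q)·5 ⇒ q(1) = (1-q)(3) ⇒ q = 3/4
P2 indiff ⇒ p·6+(1-p)·0 = p·4+(1-p)·12 ⇒ p(2) = (1-p)(12) ⇒ p = 6/7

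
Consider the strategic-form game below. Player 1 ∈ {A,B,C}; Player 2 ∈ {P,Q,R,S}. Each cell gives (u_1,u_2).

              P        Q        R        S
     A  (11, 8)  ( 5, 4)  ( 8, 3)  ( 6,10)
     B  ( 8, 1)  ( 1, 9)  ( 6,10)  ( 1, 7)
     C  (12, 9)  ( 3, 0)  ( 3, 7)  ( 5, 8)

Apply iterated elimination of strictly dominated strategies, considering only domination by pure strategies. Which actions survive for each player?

IESDS → P1:{A,C} P2:{P,S}

P1 drop B (A beats it: P:11>8 Q:5>1 R:8>6 S:6>1)
P2 drop Q (P beats it: A:8>4 C:9>0)
P2 drop R (P beats it: A:8>3 C:9>7)
P1→{A,C} P2→{P,S}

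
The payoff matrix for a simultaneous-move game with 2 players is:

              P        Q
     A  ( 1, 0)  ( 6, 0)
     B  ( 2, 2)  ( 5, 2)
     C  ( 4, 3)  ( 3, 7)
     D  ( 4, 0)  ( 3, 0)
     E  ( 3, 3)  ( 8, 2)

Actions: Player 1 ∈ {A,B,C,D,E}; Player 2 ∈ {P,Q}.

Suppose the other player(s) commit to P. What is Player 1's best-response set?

P1 best: {C,D}

u_1(A vs P) = 1
u_1(B vs P) = 2
u_1(C vs P) = 4
u_1(D vs P) = 4
u_1(E vs P) = 3
max payoff 4 at {C,D}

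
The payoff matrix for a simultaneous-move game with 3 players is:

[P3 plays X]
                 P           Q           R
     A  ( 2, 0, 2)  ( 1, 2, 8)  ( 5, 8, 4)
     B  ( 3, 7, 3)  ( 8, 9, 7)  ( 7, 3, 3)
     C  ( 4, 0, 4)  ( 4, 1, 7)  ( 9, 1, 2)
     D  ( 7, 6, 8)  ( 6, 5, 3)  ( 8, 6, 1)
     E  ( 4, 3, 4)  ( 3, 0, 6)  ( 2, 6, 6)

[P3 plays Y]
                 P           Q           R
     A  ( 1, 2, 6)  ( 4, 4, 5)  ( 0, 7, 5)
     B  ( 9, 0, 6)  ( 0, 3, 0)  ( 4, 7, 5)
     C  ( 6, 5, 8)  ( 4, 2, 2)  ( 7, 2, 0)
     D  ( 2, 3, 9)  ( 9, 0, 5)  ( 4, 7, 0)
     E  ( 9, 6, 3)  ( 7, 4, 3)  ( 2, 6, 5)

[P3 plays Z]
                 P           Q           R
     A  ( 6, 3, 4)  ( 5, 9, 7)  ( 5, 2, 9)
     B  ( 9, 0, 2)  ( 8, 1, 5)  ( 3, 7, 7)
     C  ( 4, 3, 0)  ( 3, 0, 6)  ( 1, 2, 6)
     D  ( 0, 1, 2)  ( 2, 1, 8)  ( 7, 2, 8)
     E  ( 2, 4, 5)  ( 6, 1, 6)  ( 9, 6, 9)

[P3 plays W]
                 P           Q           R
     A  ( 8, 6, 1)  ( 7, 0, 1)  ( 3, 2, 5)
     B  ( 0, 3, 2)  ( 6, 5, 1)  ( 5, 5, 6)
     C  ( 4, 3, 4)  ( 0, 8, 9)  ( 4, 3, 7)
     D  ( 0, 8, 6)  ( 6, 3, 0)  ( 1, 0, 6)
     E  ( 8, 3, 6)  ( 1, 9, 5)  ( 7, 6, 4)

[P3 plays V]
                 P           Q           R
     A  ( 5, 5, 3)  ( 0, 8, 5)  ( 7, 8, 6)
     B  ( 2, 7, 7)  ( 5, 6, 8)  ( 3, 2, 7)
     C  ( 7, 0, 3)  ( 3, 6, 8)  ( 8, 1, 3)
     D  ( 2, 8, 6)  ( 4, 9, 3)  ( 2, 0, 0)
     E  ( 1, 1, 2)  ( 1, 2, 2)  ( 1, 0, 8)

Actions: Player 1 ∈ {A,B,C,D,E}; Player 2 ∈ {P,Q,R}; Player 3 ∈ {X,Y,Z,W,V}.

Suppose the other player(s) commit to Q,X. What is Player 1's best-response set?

argmax u_1 = {B}

u_1(A vs Q,X) = 1
u_1(B vs Q,X) = 8
u_1(C vs Q,X) = 4
u_1(D vs Q,X) = 6
u_1(E vs Q,X) = 3
max payoff 8 at {B}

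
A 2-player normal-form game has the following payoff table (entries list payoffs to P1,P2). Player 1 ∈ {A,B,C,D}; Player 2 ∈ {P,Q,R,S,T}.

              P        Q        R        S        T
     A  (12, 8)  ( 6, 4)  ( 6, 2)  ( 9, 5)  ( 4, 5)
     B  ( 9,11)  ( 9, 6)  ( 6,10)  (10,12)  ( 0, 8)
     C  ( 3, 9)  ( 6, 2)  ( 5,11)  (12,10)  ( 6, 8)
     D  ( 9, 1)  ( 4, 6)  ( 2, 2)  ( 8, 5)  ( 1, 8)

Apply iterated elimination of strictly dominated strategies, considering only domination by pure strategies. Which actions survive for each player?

Survivors P1:{A,B,C} P2:{P,R,S}

P1 drop D (A beats it: P:12>9 Q:6>4 R:6>2 S:9>8 T:4>1)
P2 drop Q (P beats it: A:8>4 B:11>6 C:9>2)
P2 drop T (P beats it: A:8>5 B:11>8 C:9>8)
P1→{A,B,C} P2→{P,R,S}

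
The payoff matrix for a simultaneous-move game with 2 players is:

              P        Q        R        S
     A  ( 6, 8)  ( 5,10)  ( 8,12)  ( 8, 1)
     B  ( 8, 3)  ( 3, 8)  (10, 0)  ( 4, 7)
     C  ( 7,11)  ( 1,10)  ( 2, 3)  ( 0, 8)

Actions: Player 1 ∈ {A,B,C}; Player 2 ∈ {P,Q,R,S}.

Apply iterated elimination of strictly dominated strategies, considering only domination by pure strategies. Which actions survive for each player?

P1 drop C (B beats it: P:8>7 Q:3>1 R:10>2 S:4>0)
P2 drop P (Q beats it: A:10>8 B:8>3)
P2 drop S (Q beats it: A:10>1 B:8>7)
P1→{A,B} P2→{Q,R}

Remaining: P1:{A,B} P2:{Q,R}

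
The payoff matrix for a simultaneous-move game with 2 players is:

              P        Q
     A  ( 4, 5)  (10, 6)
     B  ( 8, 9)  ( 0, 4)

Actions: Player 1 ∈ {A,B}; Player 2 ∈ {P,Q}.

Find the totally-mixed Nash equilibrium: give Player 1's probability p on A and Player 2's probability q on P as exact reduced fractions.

P1 mixes 5/6 on A; P2 mixes 5/7 on P

P1 indiff ⇒ q·4+(1-q)·10 = q·8+(1-q)·0 ⇒ q(-4) = (1-q)(-10) ⇒ q = 5/7
P2 indiff ⇒ p·5+(1-p)·9 = p·6+(1-p)·4 ⇒ p(-1) = (1-p)(-5) ⇒ p = 5/6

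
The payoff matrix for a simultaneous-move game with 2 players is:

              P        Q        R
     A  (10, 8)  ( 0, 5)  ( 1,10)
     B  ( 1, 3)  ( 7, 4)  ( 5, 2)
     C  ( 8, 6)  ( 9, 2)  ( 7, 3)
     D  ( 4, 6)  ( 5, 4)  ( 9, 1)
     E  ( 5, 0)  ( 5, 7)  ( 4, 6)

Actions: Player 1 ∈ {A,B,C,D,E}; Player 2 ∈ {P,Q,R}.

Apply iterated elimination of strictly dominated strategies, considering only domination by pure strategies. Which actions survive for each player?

Remaining: P1:{A,C,D} P2:{P,R}

P1 drop B (C beats it: P:8>1 Q:9>7 R:7>5)
P1 drop E (C beats it: P:8>5 Q:9>5 R:7>4)
P2 drop Q (P beats it: A:8>5 C:6>2 D:6>4)
P1→{A,C,D} P2→{P,R}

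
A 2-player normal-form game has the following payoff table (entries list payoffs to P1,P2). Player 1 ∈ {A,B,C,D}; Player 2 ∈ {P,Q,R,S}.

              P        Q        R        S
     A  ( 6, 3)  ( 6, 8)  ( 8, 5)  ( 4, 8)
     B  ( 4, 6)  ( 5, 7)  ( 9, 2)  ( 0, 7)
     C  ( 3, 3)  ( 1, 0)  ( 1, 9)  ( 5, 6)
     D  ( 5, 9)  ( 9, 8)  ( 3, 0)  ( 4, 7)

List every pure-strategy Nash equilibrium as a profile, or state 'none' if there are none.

Equilibria: none

(A,P): not NE [P2→S gives 8>3]
(A,Q): not NE [P1→D gives 9>6]
(A,R): not NE [P1→B gives 9>8; P2→S gives 8>5]
(A,S): not NE [P1→C gives 5>4]
(B,P): not NE [P1→A gives 6>4; P2→S gives 7>6]
(B,Q): not NE [P1→D gives 9>5]
(B,R): not NE [P2→S gives 7>2]
(B,S): not NE [P1→C gives 5>0]
(C,P): not NE [P1→A gives 6>3; P2→R gives 9>3]
(C,Q): not NE [P1→D gives 9>1; P2→R gives 9>0]
(C,R): not NE [P1→B gives 9>1]
(C,S): not NE [P2→R gives 9>6]
(D,P): not NE [P1→A gives 6>5]
(D,Q): not NE [P2→P gives 9>8]
(D,R): not NE [P1→B gives 9>3; P2→P gives 9>0]
(D,S): not NE [P1→C gives 5>4; P2→P gives 9>7]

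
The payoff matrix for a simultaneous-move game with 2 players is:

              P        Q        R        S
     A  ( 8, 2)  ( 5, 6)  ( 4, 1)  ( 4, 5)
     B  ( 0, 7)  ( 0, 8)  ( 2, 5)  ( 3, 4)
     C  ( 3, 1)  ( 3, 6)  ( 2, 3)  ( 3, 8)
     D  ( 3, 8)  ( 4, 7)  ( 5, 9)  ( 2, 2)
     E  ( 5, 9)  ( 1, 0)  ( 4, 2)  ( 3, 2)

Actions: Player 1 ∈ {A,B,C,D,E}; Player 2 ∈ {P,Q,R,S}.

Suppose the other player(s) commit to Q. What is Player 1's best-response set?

argmax u_1 = {A}

u_1(A vs Q) = 5
u_1(B vs Q) = 0
u_1(C vs Q) = 3
u_1(D vs Q) = 4
u_1(E vs Q) = 1
max payoff 5 at {A}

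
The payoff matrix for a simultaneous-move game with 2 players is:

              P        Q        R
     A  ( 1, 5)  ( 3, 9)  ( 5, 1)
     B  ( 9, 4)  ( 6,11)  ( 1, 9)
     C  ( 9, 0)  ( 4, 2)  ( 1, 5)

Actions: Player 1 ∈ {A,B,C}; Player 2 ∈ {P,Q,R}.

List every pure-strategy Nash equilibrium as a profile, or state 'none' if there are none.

(A,P): not NE [P1→C gives 9>1; P2→Q gives 9>5]
(A,Q): not NE [P1→B gives 6>3]
(A,R): not NE [P2→Q gives 9>1]
(B,P): not NE [P2→Q gives 11>4]
(B,Q): NE
(B,R): not NE [P1→A gives 5>1; P2→Q gives 11>9]
(C,P): not NE [P2→R gives 5>0]
(C,Q): not NE [P1→B gives 6>4; P2→R gives 5>2]
(C,R): not NE [P1→A gives 5>1]

NE set: (B,Q)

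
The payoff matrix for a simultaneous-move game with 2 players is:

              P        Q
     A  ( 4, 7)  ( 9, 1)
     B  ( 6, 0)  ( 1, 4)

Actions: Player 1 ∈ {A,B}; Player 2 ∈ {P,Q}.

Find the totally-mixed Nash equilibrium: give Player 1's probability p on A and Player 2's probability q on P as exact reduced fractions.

P1 mixes 2/5 on A; P2 mixes 4/5 on P

P1 indiff ⇒ q·4+(1-q)·9 = q·6+(1-q)·1 ⇒ q(-2) = (1-q)(-8) ⇒ q = 4/5
P2 indiff ⇒ p·7+(1-p)·0 = p·1+(1-p)·4 ⇒ p(6) = (1-p)(4) ⇒ p = 2/5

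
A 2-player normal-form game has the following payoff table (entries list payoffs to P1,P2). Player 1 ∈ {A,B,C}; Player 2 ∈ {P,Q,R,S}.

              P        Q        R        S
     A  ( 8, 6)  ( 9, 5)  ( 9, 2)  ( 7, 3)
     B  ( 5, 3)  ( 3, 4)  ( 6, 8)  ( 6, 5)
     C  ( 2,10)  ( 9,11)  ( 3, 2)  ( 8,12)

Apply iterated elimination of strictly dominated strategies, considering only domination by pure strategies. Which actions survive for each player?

P1 drop B (A beats it: P:8>5 Q:9>3 R:9>6 S:7>6)
P2 drop R (P beats it: A:6>2 C:10>2)
P1→{A,C} P2→{P,Q,S}

Remaining: P1:{A,C} P2:{P,Q,S}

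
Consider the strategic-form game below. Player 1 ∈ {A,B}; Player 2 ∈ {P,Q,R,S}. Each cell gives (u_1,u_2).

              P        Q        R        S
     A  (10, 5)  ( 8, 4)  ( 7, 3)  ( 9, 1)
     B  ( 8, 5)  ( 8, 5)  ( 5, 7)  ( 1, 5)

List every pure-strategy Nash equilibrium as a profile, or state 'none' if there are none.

(A,P): NE
(A,Q): not NE [P2→P gives 5>4]
(A,R): not NE [P2→P gives 5>3]
(A,S): not NE [P2→P gives 5>1]
(B,P): not NE [P1→A gives 10>8; P2→R gives 7>5]
(B,Q): not NE [P2→R gives 7>5]
(B,R): not NE [P1→A gives 7>5]
(B,S): not NE [P1→A gives 9>1; P2→R gives 7>5]

Nash profiles: (A,P)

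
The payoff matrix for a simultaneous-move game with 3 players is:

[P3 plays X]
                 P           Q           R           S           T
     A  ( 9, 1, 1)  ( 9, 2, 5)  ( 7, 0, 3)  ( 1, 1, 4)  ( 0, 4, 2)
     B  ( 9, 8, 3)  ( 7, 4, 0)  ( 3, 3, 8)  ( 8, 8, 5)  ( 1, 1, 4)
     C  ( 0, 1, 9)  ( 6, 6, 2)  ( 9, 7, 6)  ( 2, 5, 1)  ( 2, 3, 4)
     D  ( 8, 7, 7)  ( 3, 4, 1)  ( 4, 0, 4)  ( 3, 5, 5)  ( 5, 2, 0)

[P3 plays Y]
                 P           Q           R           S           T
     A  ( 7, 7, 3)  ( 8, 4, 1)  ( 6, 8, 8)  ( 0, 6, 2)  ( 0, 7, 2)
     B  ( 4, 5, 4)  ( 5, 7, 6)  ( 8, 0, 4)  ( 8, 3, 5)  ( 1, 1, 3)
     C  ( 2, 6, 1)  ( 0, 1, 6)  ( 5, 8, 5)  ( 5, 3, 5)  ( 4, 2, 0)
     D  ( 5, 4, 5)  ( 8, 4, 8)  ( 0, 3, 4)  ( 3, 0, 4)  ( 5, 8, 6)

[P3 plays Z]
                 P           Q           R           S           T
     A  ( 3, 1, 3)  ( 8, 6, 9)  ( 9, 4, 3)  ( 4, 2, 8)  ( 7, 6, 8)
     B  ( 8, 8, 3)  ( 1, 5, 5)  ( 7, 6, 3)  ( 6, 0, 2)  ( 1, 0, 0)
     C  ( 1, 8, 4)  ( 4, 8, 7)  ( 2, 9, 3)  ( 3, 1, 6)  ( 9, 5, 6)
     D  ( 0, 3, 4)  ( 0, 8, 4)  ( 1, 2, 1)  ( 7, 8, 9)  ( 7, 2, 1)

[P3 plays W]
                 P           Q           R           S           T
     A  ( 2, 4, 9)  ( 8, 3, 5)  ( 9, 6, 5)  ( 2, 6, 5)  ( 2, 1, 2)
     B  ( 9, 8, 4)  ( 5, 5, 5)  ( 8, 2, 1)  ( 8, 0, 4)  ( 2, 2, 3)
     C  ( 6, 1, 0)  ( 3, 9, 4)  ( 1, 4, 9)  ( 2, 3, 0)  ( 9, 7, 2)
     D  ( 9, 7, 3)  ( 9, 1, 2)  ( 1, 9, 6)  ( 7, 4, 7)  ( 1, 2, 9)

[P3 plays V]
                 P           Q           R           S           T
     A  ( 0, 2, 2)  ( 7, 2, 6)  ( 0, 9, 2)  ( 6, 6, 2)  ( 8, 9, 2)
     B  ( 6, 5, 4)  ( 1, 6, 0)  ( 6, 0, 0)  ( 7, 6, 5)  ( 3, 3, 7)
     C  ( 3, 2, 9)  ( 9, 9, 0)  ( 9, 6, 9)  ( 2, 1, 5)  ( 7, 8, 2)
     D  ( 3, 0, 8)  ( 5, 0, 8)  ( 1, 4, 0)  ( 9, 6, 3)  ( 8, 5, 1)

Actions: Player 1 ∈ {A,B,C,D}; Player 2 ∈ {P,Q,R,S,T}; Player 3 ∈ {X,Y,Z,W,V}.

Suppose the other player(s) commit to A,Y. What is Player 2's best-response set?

u_2(P vs A,Y) = 7
u_2(Q vs A,Y) = 4
u_2(R vs A,Y) = 8
u_2(S vs A,Y) = 6
u_2(T vs A,Y) = 7
max payoff 8 at {R}

argmax u_2 = {R}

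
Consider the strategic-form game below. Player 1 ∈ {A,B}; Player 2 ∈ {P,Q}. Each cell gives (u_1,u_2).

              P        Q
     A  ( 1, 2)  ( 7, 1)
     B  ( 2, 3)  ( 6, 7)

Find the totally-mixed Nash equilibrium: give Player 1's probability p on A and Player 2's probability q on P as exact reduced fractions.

P1 indiff ⇒ q·1+(1-q)·7 = q·2+(1-q)·6 ⇒ q(-1) = (1-q)(-1) ⇒ q = 1/2
P2 indiff ⇒ p·2+(1-p)·3 = p·1+(1-p)·7 ⇒ p(1) = (1-p)(4) ⇒ p = 4/5

P1 mixes 4/5 on A; P2 mixes 1/2 on P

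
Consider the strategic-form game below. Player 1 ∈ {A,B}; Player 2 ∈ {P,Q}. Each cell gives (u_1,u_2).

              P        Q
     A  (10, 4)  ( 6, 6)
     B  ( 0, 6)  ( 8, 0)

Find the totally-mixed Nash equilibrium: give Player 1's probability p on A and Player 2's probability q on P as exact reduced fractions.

(p,q) = (3/4, 1/6)

P1 indiff ⇒ q·10+(1-q)·6 = q·0+(1-q)·8 ⇒ q(10) = (1-q)(2) ⇒ q = 1/6
P2 indiff ⇒ p·4+(1-p)·6 = p·6+(1-p)·0 ⇒ p(-2) = (1-p)(-6) ⇒ p = 3/4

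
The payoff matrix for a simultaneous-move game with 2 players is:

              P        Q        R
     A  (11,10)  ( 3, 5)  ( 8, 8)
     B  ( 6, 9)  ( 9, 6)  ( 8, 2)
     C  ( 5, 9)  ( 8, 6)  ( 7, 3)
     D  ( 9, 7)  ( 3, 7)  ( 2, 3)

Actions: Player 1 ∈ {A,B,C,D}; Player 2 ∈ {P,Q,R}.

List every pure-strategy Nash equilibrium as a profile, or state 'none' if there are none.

(A,P): NE
(A,Q): not NE [P1→B gives 9>3; P2→P gives 10>5]
(A,R): not NE [P2→P gives 10>8]
(B,P): not NE [P1→A gives 11>6]
(B,Q): not NE [P2→P gives 9>6]
(B,R): not NE [P2→P gives 9>2]
(C,P): not NE [P1→A gives 11>5]
(C,Q): not NE [P1→B gives 9>8; P2→P gives 9>6]
(C,R): not NE [P1→B gives 8>7; P2→P gives 9>3]
(D,P): not NE [P1→A gives 11>9]
(D,Q): not NE [P1→B gives 9>3]
(D,R): not NE [P1→B gives 8>2; P2→Q gives 7>3]

Nash profiles: (A,P)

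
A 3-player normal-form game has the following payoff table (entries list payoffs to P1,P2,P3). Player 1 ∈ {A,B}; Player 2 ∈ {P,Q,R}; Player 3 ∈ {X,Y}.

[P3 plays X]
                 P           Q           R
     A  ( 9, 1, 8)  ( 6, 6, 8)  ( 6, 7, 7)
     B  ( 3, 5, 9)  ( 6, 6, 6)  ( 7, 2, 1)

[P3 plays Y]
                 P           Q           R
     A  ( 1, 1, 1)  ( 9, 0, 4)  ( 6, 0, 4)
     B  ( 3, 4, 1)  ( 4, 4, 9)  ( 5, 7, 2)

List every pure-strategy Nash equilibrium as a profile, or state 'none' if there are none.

PSNE: ∅

(A,P,X): not NE [P2→R gives 7>1]
(A,P,Y): not NE [P1→B gives 3>1; P3→X gives 8>1]
(A,Q,X): not NE [P2→R gives 7>6]
(A,Q,Y): not NE [P2→P gives 1>0; P3→X gives 8>4]
(A,R,X): not NE [P1→B gives 7>6]
(A,R,Y): not NE [P2→P gives 1>0; P3→X gives 7>4]
(B,P,X): not NE [P1→A gives 9>3; P2→Q gives 6>5]
(B,P,Y): not NE [P2→R gives 7>4; P3→X gives 9>1]
(B,Q,X): not NE [P3→Y gives 9>6]
(B,Q,Y): not NE [P1→A gives 9>4; P2→R gives 7>4]
(B,R,X): not NE [P2→Q gives 6>2; P3→Y gives 2>1]
(B,R,Y): not NE [P1→A gives 6>5]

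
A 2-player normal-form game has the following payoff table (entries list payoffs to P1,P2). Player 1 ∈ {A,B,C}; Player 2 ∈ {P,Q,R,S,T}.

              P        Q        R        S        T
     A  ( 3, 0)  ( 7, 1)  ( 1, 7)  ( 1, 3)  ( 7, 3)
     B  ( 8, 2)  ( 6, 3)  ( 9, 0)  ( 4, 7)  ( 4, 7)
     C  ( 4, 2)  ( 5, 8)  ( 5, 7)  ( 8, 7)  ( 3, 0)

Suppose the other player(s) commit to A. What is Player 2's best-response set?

u_2(P vs A) = 0
u_2(Q vs A) = 1
u_2(R vs A) = 7
u_2(S vs A) = 3
u_2(T vs A) = 3
max payoff 7 at {R}

BR_2 = {R}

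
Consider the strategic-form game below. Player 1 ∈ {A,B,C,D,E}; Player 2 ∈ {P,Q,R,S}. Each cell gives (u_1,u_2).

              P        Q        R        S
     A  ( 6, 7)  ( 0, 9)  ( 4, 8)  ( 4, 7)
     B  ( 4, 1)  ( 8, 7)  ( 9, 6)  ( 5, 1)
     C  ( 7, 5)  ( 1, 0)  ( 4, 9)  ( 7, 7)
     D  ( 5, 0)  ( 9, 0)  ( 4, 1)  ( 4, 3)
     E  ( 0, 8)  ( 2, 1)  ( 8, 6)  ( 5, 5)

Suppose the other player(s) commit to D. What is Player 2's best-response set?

u_2(P vs D) = 0
u_2(Q vs D) = 0
u_2(R vs D) = 1
u_2(S vs D) = 3
max payoff 3 at {S}

BR_2 = {S}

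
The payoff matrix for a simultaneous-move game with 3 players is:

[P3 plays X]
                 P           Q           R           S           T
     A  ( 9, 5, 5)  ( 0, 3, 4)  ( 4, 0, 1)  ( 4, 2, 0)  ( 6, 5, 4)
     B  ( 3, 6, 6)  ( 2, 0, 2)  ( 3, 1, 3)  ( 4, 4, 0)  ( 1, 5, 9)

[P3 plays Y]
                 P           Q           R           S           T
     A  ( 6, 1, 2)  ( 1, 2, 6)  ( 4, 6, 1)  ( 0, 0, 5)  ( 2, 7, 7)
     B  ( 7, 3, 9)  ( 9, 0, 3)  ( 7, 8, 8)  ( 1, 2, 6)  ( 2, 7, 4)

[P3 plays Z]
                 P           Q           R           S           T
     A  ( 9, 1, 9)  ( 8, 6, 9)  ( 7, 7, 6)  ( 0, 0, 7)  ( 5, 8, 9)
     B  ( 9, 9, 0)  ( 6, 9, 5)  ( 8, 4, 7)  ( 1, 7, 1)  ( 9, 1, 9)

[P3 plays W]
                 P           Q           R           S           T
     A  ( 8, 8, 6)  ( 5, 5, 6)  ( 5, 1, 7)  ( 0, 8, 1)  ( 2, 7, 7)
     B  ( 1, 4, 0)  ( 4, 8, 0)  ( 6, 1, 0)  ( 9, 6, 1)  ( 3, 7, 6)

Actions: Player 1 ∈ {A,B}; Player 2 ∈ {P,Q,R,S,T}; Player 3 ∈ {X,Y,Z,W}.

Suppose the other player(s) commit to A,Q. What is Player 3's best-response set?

u_3(X vs A,Q) = 4
u_3(Y vs A,Q) = 6
u_3(Z vs A,Q) = 9
u_3(W vs A,Q) = 6
max payoff 9 at {Z}

argmax u_3 = {Z}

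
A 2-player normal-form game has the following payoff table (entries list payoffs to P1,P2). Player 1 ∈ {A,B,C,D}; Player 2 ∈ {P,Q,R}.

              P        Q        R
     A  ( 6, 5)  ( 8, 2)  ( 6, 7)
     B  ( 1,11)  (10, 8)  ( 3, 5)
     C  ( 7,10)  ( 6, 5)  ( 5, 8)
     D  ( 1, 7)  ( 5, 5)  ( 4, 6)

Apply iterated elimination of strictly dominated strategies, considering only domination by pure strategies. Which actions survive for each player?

IESDS → P1:{A,C} P2:{P,R}

P1 drop D (A beats it: P:6>1 Q:8>5 R:6>4)
P2 drop Q (P beats it: A:5>2 B:11>8 C:10>5)
P1 drop B (A beats it: P:6>1 R:6>3)
P1→{A,C} P2→{P,R}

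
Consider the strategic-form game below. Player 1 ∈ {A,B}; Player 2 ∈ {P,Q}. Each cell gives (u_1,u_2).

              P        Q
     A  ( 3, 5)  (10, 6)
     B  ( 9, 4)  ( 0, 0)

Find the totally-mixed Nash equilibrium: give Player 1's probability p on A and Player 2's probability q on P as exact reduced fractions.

P1 indiff ⇒ q·3+(1-q)·10 = q·9+(1-q)·0 ⇒ q(-6) = (1-q)(-10) ⇒ q = 5/8
P2 indiff ⇒ p·5+(1-p)·4 = p·6+(1-p)·0 ⇒ p(-1) = (1-p)(-4) ⇒ p = 4/5

P1 mixes 4/5 on A; P2 mixes 5/8 on P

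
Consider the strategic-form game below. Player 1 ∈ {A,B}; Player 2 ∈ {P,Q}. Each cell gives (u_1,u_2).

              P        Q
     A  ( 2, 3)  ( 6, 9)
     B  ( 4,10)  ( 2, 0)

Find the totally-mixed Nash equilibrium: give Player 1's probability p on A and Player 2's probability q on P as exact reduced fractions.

(p,q) = (5/8, 2/3)

P1 indiff ⇒ q·2+(1-q)·6 = q·4+(1-q)·2 ⇒ q(-2) = (1-q)(-4) ⇒ q = 2/3
P2 indiff ⇒ p·3+(1-p)·10 = p·9+(1-p)·0 ⇒ p(-6) = (1-p)(-10) ⇒ p = 5/8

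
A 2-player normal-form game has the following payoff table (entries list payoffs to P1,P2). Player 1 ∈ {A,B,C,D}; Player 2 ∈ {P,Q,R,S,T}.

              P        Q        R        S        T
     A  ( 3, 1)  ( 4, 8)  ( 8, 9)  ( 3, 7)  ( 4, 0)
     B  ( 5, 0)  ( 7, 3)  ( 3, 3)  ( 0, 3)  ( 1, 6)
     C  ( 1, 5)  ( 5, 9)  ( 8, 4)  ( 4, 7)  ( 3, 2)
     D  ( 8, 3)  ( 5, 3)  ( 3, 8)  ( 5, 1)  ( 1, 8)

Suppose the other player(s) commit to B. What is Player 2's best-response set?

argmax u_2 = {T}

u_2(P vs B) = 0
u_2(Q vs B) = 3
u_2(R vs B) = 3
u_2(S vs B) = 3
u_2(T vs B) = 6
max payoff 6 at {T}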